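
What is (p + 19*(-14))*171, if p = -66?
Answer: -56772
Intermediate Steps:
(p + 19*(-14))*171 = (-66 + 19*(-14))*171 = (-66 - 266)*171 = -332*171 = -56772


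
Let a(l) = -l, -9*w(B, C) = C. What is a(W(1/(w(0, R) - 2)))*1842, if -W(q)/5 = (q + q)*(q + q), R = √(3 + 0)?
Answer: 2984040/(18 + √3)² ≈ 7664.1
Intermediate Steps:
R = √3 ≈ 1.7320
w(B, C) = -C/9
W(q) = -20*q² (W(q) = -5*(q + q)*(q + q) = -5*2*q*2*q = -20*q²)
a(W(1/(w(0, R) - 2)))*1842 = -(-20)*(1/(-√3/9 - 2))²*1842 = -(-20)*(1/(-2 - √3/9))²*1842 = -(-20)/(-2 - √3/9)²*1842 = (20/(-2 - √3/9)²)*1842 = 36840/(-2 - √3/9)²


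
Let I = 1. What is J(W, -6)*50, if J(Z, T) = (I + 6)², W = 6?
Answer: 2450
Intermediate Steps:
J(Z, T) = 49 (J(Z, T) = (1 + 6)² = 7² = 49)
J(W, -6)*50 = 49*50 = 2450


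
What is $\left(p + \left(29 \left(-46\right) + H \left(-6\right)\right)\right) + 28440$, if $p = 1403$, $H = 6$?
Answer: $28473$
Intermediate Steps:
$\left(p + \left(29 \left(-46\right) + H \left(-6\right)\right)\right) + 28440 = \left(1403 + \left(29 \left(-46\right) + 6 \left(-6\right)\right)\right) + 28440 = \left(1403 - 1370\right) + 28440 = 33 + 28440 = 28473$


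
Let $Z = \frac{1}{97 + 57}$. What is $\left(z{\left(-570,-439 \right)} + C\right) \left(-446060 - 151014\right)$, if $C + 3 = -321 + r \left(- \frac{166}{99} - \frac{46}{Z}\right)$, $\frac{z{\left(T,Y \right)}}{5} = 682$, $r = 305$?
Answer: $\frac{127562767952704}{99} \approx 1.2885 \cdot 10^{12}$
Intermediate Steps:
$z{\left(T,Y \right)} = 3410$ ($z{\left(T,Y \right)} = 5 \cdot 682 = 3410$)
$Z = \frac{1}{154} \approx 0.0064935$
$C = - \frac{213984086}{99}$ ($C = -3 + \left(-321 + 305 \left(- \frac{166}{99} - 46 \frac{1}{\frac{1}{154}}\right)\right) = -3 + \left(-321 + 305 \left(\left(-166\right) \frac{1}{99} - 7084\right)\right) = -3 + \left(-321 + 305 \left(- \frac{166}{99} - 7084\right)\right) = -3 + \left(-321 + 305 \left(- \frac{701482}{99}\right)\right) = -3 - \frac{213983789}{99} = - \frac{213984086}{99} \approx -2.1615 \cdot 10^{6}$)
$\left(z{\left(-570,-439 \right)} + C\right) \left(-446060 - 151014\right) = \left(3410 - \frac{213984086}{99}\right) \left(-446060 - 151014\right) = \left(- \frac{213646496}{99}\right) \left(-597074\right) = \frac{127562767952704}{99}$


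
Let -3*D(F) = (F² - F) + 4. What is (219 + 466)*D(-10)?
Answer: -26030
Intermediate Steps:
D(F) = -4/3 - F²/3 + F/3 (D(F) = -((F² - F) + 4)/3 = -(4 + F² - F)/3 = -4/3 - F²/3 + F/3)
(219 + 466)*D(-10) = (219 + 466)*(-4/3 - ⅓*(-10)² + (⅓)*(-10)) = 685*(-4/3 - ⅓*100 - 10/3) = 685*(-4/3 - 100/3 - 10/3) = 685*(-38) = -26030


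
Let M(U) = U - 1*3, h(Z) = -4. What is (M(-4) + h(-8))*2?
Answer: -22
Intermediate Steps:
M(U) = -3 + U (M(U) = U - 3 = -3 + U)
(M(-4) + h(-8))*2 = ((-3 - 4) - 4)*2 = (-7 - 4)*2 = -11*2 = -22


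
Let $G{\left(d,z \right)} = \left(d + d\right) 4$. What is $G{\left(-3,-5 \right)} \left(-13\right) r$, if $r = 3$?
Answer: $936$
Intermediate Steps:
$G{\left(d,z \right)} = 8 d$ ($G{\left(d,z \right)} = 2 d 4 = 8 d$)
$G{\left(-3,-5 \right)} \left(-13\right) r = 8 \left(-3\right) \left(-13\right) 3 = \left(-24\right) \left(-13\right) 3 = 312 \cdot 3 = 936$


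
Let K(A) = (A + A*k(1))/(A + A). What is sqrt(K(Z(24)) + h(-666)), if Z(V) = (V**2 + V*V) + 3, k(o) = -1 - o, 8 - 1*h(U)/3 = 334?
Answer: I*sqrt(3914)/2 ≈ 31.281*I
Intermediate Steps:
h(U) = -978 (h(U) = 24 - 3*334 = 24 - 1002 = -978)
Z(V) = 3 + 2*V**2 (Z(V) = (V**2 + V**2) + 3 = 2*V**2 + 3 = 3 + 2*V**2)
K(A) = -1/2 (K(A) = (A + A*(-1 - 1*1))/(A + A) = (A + A*(-1 - 1))/((2*A)) = (A + A*(-2))*(1/(2*A)) = (A - 2*A)*(1/(2*A)) = (-A)*(1/(2*A)) = -1/2)
sqrt(K(Z(24)) + h(-666)) = sqrt(-1/2 - 978) = sqrt(-1957/2) = I*sqrt(3914)/2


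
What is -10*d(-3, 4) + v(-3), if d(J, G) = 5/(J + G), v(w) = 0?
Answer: -50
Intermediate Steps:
d(J, G) = 5/(G + J)
-10*d(-3, 4) + v(-3) = -50/(4 - 3) + 0 = -50/1 + 0 = -50 + 0 = -50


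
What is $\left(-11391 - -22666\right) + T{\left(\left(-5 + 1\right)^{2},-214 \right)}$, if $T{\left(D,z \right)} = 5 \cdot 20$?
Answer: $11375$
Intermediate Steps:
$T{\left(D,z \right)} = 100$
$\left(-11391 - -22666\right) + T{\left(\left(-5 + 1\right)^{2},-214 \right)} = \left(-11391 - -22666\right) + 100 = \left(-11391 + 22666\right) + 100 = 11275 + 100 = 11375$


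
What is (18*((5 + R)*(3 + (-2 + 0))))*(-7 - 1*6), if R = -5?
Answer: 0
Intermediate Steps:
(18*((5 + R)*(3 + (-2 + 0))))*(-7 - 1*6) = (18*((5 - 5)*(3 + (-2 + 0))))*(-7 - 1*6) = (18*(0*(3 - 2)))*(-7 - 6) = (18*(0*1))*(-13) = (18*0)*(-13) = 0*(-13) = 0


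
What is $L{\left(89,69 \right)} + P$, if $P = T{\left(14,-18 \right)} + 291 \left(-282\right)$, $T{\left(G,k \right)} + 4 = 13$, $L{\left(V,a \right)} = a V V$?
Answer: $464496$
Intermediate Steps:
$L{\left(V,a \right)} = a V^{2}$ ($L{\left(V,a \right)} = V a V = a V^{2}$)
$T{\left(G,k \right)} = 9$ ($T{\left(G,k \right)} = -4 + 13 = 9$)
$P = -82053$ ($P = 9 + 291 \left(-282\right) = 9 - 82062 = -82053$)
$L{\left(89,69 \right)} + P = 69 \cdot 89^{2} - 82053 = 69 \cdot 7921 - 82053 = 546549 - 82053 = 464496$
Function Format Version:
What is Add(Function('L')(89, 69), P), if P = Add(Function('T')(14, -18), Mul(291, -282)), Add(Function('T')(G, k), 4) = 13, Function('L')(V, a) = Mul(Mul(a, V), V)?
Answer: 464496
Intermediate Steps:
Function('L')(V, a) = Mul(a, Pow(V, 2)) (Function('L')(V, a) = Mul(Mul(V, a), V) = Mul(a, Pow(V, 2)))
Function('T')(G, k) = 9 (Function('T')(G, k) = Add(-4, 13) = 9)
P = -82053 (P = Add(9, Mul(291, -282)) = Add(9, -82062) = -82053)
Add(Function('L')(89, 69), P) = Add(Mul(69, Pow(89, 2)), -82053) = Add(Mul(69, 7921), -82053) = Add(546549, -82053) = 464496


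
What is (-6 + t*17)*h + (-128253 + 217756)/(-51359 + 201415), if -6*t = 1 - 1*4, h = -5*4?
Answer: -7413297/150056 ≈ -49.404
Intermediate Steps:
h = -20
t = ½ (t = -(1 - 1*4)/6 = -(1 - 4)/6 = -⅙*(-3) = ½ ≈ 0.50000)
(-6 + t*17)*h + (-128253 + 217756)/(-51359 + 201415) = (-6 + (½)*17)*(-20) + (-128253 + 217756)/(-51359 + 201415) = (-6 + 17/2)*(-20) + 89503/150056 = (5/2)*(-20) + 89503*(1/150056) = -50 + 89503/150056 = -7413297/150056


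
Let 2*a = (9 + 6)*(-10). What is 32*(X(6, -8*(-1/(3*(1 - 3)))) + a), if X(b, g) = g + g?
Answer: -7456/3 ≈ -2485.3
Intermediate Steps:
X(b, g) = 2*g
a = -75 (a = ((9 + 6)*(-10))/2 = (15*(-10))/2 = (1/2)*(-150) = -75)
32*(X(6, -8*(-1/(3*(1 - 3)))) + a) = 32*(2*(-8*(-1/(3*(1 - 3)))) - 75) = 32*(2*(-8/((-3*(-2)))) - 75) = 32*(2*(-8/6) - 75) = 32*(2*(-8*1/6) - 75) = 32*(2*(-4/3) - 75) = 32*(-8/3 - 75) = 32*(-233/3) = -7456/3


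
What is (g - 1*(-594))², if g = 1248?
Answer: 3392964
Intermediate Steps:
(g - 1*(-594))² = (1248 - 1*(-594))² = (1248 + 594)² = 1842² = 3392964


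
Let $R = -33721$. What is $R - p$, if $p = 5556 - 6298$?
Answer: $-32979$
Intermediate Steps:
$p = -742$
$R - p = -33721 - -742 = -33721 + 742 = -32979$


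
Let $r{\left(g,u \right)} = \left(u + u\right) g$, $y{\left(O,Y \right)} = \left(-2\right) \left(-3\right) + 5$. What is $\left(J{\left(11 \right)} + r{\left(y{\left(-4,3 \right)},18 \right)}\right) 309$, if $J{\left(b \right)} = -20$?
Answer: $116184$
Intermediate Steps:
$y{\left(O,Y \right)} = 11$ ($y{\left(O,Y \right)} = 6 + 5 = 11$)
$r{\left(g,u \right)} = 2 g u$ ($r{\left(g,u \right)} = 2 u g = 2 g u$)
$\left(J{\left(11 \right)} + r{\left(y{\left(-4,3 \right)},18 \right)}\right) 309 = \left(-20 + 2 \cdot 11 \cdot 18\right) 309 = \left(-20 + 396\right) 309 = 376 \cdot 309 = 116184$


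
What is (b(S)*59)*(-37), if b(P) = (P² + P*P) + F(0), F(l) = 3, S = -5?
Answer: -115699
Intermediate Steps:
b(P) = 3 + 2*P² (b(P) = (P² + P*P) + 3 = (P² + P²) + 3 = 2*P² + 3 = 3 + 2*P²)
(b(S)*59)*(-37) = ((3 + 2*(-5)²)*59)*(-37) = ((3 + 2*25)*59)*(-37) = ((3 + 50)*59)*(-37) = (53*59)*(-37) = 3127*(-37) = -115699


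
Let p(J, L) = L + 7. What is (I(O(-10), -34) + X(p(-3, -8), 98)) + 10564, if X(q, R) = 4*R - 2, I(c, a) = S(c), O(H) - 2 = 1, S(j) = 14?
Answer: 10968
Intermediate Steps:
p(J, L) = 7 + L
O(H) = 3 (O(H) = 2 + 1 = 3)
I(c, a) = 14
X(q, R) = -2 + 4*R
(I(O(-10), -34) + X(p(-3, -8), 98)) + 10564 = (14 + (-2 + 4*98)) + 10564 = (14 + (-2 + 392)) + 10564 = (14 + 390) + 10564 = 404 + 10564 = 10968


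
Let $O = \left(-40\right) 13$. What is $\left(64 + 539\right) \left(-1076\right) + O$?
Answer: $-649348$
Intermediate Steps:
$O = -520$
$\left(64 + 539\right) \left(-1076\right) + O = \left(64 + 539\right) \left(-1076\right) - 520 = 603 \left(-1076\right) - 520 = -648828 - 520 = -649348$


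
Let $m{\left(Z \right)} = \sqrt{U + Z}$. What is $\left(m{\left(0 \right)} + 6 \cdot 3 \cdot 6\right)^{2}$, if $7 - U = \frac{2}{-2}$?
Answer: $11672 + 432 \sqrt{2} \approx 12283.0$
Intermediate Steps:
$U = 8$ ($U = 7 - \frac{2}{-2} = 7 - 2 \left(- \frac{1}{2}\right) = 7 - -1 = 7 + 1 = 8$)
$m{\left(Z \right)} = \sqrt{8 + Z}$
$\left(m{\left(0 \right)} + 6 \cdot 3 \cdot 6\right)^{2} = \left(\sqrt{8 + 0} + 6 \cdot 3 \cdot 6\right)^{2} = \left(\sqrt{8} + 18 \cdot 6\right)^{2} = \left(2 \sqrt{2} + 108\right)^{2} = \left(108 + 2 \sqrt{2}\right)^{2}$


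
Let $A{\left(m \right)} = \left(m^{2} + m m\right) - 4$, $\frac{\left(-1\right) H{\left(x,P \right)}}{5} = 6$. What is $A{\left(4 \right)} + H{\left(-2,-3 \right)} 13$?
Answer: $-362$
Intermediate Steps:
$H{\left(x,P \right)} = -30$ ($H{\left(x,P \right)} = \left(-5\right) 6 = -30$)
$A{\left(m \right)} = -4 + 2 m^{2}$ ($A{\left(m \right)} = \left(m^{2} + m^{2}\right) - 4 = 2 m^{2} - 4 = -4 + 2 m^{2}$)
$A{\left(4 \right)} + H{\left(-2,-3 \right)} 13 = \left(-4 + 2 \cdot 4^{2}\right) - 390 = \left(-4 + 2 \cdot 16\right) - 390 = \left(-4 + 32\right) - 390 = 28 - 390 = -362$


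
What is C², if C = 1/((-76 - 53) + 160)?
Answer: 1/961 ≈ 0.0010406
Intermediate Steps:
C = 1/31 (C = 1/(-129 + 160) = 1/31 ≈ 0.032258)
C² = (1/31)² = 1/961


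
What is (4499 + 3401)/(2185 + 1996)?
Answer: 7900/4181 ≈ 1.8895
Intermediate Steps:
(4499 + 3401)/(2185 + 1996) = 7900/4181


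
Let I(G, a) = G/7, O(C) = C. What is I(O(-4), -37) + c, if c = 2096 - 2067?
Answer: 199/7 ≈ 28.429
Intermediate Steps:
I(G, a) = G/7 (I(G, a) = G*(1/7) = G/7)
c = 29
I(O(-4), -37) + c = (1/7)*(-4) + 29 = -4/7 + 29 = 199/7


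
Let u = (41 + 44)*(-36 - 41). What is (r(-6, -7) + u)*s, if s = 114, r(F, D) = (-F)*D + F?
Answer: -751602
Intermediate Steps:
r(F, D) = F - D*F (r(F, D) = -D*F + F = F - D*F)
u = -6545 (u = 85*(-77) = -6545)
(r(-6, -7) + u)*s = (-6*(1 - 1*(-7)) - 6545)*114 = (-6*(1 + 7) - 6545)*114 = (-6*8 - 6545)*114 = (-48 - 6545)*114 = -6593*114 = -751602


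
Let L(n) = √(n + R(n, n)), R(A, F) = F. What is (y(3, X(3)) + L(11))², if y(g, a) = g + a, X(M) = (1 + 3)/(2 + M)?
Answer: 911/25 + 38*√22/5 ≈ 72.087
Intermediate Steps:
X(M) = 4/(2 + M)
L(n) = √2*√n (L(n) = √(n + n) = √(2*n) = √2*√n)
y(g, a) = a + g
(y(3, X(3)) + L(11))² = ((4/(2 + 3) + 3) + √2*√11)² = ((4/5 + 3) + √22)² = ((4*(⅕) + 3) + √22)² = ((⅘ + 3) + √22)² = (19/5 + √22)²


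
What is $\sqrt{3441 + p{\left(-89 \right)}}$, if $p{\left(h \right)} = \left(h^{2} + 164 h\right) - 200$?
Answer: $i \sqrt{3434} \approx 58.6 i$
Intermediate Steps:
$p{\left(h \right)} = -200 + h^{2} + 164 h$
$\sqrt{3441 + p{\left(-89 \right)}} = \sqrt{3441 + \left(-200 + \left(-89\right)^{2} + 164 \left(-89\right)\right)} = \sqrt{3441 - 6875} = \sqrt{-3434} = i \sqrt{3434}$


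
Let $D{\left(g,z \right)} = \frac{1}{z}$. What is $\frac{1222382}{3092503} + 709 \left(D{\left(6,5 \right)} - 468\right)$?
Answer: $- \frac{5128449330643}{15462515} \approx -3.3167 \cdot 10^{5}$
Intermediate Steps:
$\frac{1222382}{3092503} + 709 \left(D{\left(6,5 \right)} - 468\right) = \frac{1222382}{3092503} + 709 \left(\frac{1}{5} - 468\right) = 1222382 \cdot \frac{1}{3092503} + 709 \left(\frac{1}{5} - 468\right) = \frac{1222382}{3092503} + 709 \left(- \frac{2339}{5}\right) = \frac{1222382}{3092503} - \frac{1658351}{5} = - \frac{5128449330643}{15462515}$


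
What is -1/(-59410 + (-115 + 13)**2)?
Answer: 1/49006 ≈ 2.0406e-5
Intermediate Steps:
-1/(-59410 + (-115 + 13)**2) = -1/(-59410 + (-102)**2) = -1/(-59410 + 10404) = -1/(-49006) = -1*(-1/49006) = 1/49006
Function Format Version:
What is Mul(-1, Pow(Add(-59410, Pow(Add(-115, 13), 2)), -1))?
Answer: Rational(1, 49006) ≈ 2.0406e-5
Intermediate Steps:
Mul(-1, Pow(Add(-59410, Pow(Add(-115, 13), 2)), -1)) = Mul(-1, Pow(Add(-59410, Pow(-102, 2)), -1)) = Mul(-1, Pow(Add(-59410, 10404), -1)) = Mul(-1, Pow(-49006, -1)) = Mul(-1, Rational(-1, 49006)) = Rational(1, 49006)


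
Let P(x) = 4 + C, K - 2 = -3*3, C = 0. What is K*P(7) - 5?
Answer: -33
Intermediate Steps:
K = -7 (K = 2 - 3*3 = 2 - 9 = -7)
P(x) = 4 (P(x) = 4 + 0 = 4)
K*P(7) - 5 = -7*4 - 5 = -28 - 5 = -33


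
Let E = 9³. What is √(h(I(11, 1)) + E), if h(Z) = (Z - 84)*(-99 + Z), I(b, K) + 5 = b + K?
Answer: √7813 ≈ 88.391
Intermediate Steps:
I(b, K) = -5 + K + b (I(b, K) = -5 + (b + K) = -5 + (K + b) = -5 + K + b)
h(Z) = (-99 + Z)*(-84 + Z) (h(Z) = (-84 + Z)*(-99 + Z) = (-99 + Z)*(-84 + Z))
E = 729
√(h(I(11, 1)) + E) = √((8316 + (-5 + 1 + 11)² - 183*(-5 + 1 + 11)) + 729) = √((8316 + 7² - 183*7) + 729) = √((8316 + 49 - 1281) + 729) = √(7084 + 729) = √7813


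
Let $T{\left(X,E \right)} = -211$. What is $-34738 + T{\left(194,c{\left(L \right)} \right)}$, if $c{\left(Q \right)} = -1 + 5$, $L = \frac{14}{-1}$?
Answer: $-34949$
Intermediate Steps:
$L = -14$ ($L = 14 \left(-1\right) = -14$)
$c{\left(Q \right)} = 4$
$-34738 + T{\left(194,c{\left(L \right)} \right)} = -34738 - 211 = -34949$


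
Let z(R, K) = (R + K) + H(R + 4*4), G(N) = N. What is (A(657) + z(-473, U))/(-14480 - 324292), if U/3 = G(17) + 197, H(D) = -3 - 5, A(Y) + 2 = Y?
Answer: -68/28231 ≈ -0.0024087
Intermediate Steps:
A(Y) = -2 + Y
H(D) = -8
U = 642 (U = 3*(17 + 197) = 3*214 = 642)
z(R, K) = -8 + K + R (z(R, K) = (R + K) - 8 = (K + R) - 8 = -8 + K + R)
(A(657) + z(-473, U))/(-14480 - 324292) = ((-2 + 657) + (-8 + 642 - 473))/(-14480 - 324292) = (655 + 161)/(-338772) = 816*(-1/338772) = -68/28231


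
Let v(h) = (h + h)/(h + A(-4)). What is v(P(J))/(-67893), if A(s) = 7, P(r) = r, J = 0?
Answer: 0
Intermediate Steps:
v(h) = 2*h/(7 + h) (v(h) = (h + h)/(h + 7) = (2*h)/(7 + h) = 2*h/(7 + h))
v(P(J))/(-67893) = (2*0/(7 + 0))/(-67893) = (2*0/7)*(-1/67893) = (2*0*(⅐))*(-1/67893) = 0*(-1/67893) = 0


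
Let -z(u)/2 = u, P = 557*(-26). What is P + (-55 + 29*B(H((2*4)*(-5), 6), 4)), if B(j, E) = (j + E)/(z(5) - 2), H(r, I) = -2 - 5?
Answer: -58119/4 ≈ -14530.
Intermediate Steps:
P = -14482
z(u) = -2*u
H(r, I) = -7
B(j, E) = -E/12 - j/12 (B(j, E) = (j + E)/(-2*5 - 2) = (E + j)/(-10 - 2) = (E + j)/(-12) = (E + j)*(-1/12) = -E/12 - j/12)
P + (-55 + 29*B(H((2*4)*(-5), 6), 4)) = -14482 + (-55 + 29*(-1/12*4 - 1/12*(-7))) = -14482 + (-55 + 29*(-1/3 + 7/12)) = -14482 + (-55 + 29*(1/4)) = -14482 + (-55 + 29/4) = -14482 - 191/4 = -58119/4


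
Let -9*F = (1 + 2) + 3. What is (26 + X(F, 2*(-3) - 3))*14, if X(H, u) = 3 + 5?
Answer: 476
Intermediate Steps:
F = -⅔ (F = -((1 + 2) + 3)/9 = -(3 + 3)/9 = -⅑*6 = -⅔ ≈ -0.66667)
X(H, u) = 8
(26 + X(F, 2*(-3) - 3))*14 = (26 + 8)*14 = 34*14 = 476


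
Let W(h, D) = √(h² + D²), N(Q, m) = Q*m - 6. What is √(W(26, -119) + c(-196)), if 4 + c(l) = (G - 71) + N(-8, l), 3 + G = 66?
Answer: √(1550 + √14837) ≈ 40.888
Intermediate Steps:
G = 63 (G = -3 + 66 = 63)
N(Q, m) = -6 + Q*m
W(h, D) = √(D² + h²)
c(l) = -18 - 8*l (c(l) = -4 + ((63 - 71) + (-6 - 8*l)) = -4 + (-8 + (-6 - 8*l)) = -4 + (-14 - 8*l) = -18 - 8*l)
√(W(26, -119) + c(-196)) = √(√((-119)² + 26²) + (-18 - 8*(-196))) = √(√(14161 + 676) + (-18 + 1568)) = √(√14837 + 1550) = √(1550 + √14837)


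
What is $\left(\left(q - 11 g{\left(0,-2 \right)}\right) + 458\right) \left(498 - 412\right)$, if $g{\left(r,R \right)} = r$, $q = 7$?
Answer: $39990$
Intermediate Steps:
$\left(\left(q - 11 g{\left(0,-2 \right)}\right) + 458\right) \left(498 - 412\right) = \left(\left(7 - 0\right) + 458\right) \left(498 - 412\right) = \left(\left(7 + 0\right) + 458\right) 86 = \left(7 + 458\right) 86 = 465 \cdot 86 = 39990$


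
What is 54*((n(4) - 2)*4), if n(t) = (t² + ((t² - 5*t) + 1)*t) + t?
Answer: 1296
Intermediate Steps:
n(t) = t + t² + t*(1 + t² - 5*t) (n(t) = (t² + (1 + t² - 5*t)*t) + t = (t² + t*(1 + t² - 5*t)) + t = t + t² + t*(1 + t² - 5*t))
54*((n(4) - 2)*4) = 54*((4*(2 + 4² - 4*4) - 2)*4) = 54*((4*(2 + 16 - 16) - 2)*4) = 54*((4*2 - 2)*4) = 54*((8 - 2)*4) = 54*(6*4) = 54*24 = 1296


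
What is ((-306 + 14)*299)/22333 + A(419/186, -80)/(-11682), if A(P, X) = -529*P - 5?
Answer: -8032020041/2109839292 ≈ -3.8069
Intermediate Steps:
A(P, X) = -5 - 529*P
((-306 + 14)*299)/22333 + A(419/186, -80)/(-11682) = ((-306 + 14)*299)/22333 + (-5 - 221651/186)/(-11682) = -292*299*(1/22333) + (-5 - 221651/186)*(-1/11682) = -87308*1/22333 + (-5 - 529*419/186)*(-1/11682) = -3796/971 + (-5 - 221651/186)*(-1/11682) = -3796/971 - 222581/186*(-1/11682) = -3796/971 + 222581/2172852 = -8032020041/2109839292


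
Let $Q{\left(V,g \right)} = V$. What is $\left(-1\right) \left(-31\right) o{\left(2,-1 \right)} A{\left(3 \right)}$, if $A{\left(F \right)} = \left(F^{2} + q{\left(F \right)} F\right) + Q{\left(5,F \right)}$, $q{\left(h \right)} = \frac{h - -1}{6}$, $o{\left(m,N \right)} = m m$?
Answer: $1984$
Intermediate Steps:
$o{\left(m,N \right)} = m^{2}$
$q{\left(h \right)} = \frac{1}{6} + \frac{h}{6}$ ($q{\left(h \right)} = \left(h + 1\right) \frac{1}{6} = \left(1 + h\right) \frac{1}{6} = \frac{1}{6} + \frac{h}{6}$)
$A{\left(F \right)} = 5 + F^{2} + F \left(\frac{1}{6} + \frac{F}{6}\right)$ ($A{\left(F \right)} = \left(F^{2} + \left(\frac{1}{6} + \frac{F}{6}\right) F\right) + 5 = \left(F^{2} + F \left(\frac{1}{6} + \frac{F}{6}\right)\right) + 5 = 5 + F^{2} + F \left(\frac{1}{6} + \frac{F}{6}\right)$)
$\left(-1\right) \left(-31\right) o{\left(2,-1 \right)} A{\left(3 \right)} = \left(-1\right) \left(-31\right) 2^{2} \left(5 + \frac{1}{6} \cdot 3 + \frac{7 \cdot 3^{2}}{6}\right) = 31 \cdot 4 \left(5 + \frac{1}{2} + \frac{7}{6} \cdot 9\right) = 124 \left(5 + \frac{1}{2} + \frac{21}{2}\right) = 124 \cdot 16 = 1984$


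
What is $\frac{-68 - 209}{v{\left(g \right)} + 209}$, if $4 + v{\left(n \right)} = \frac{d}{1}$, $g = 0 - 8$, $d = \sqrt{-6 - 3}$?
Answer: $- \frac{56785}{42034} + \frac{831 i}{42034} \approx -1.3509 + 0.01977 i$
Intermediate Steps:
$d = 3 i$ ($d = \sqrt{-9} = 3 i \approx 3.0 i$)
$g = -8$ ($g = 0 - 8 = -8$)
$v{\left(n \right)} = -4 + 3 i$ ($v{\left(n \right)} = -4 + \frac{3 i}{1} = -4 + 3 i 1 = -4 + 3 i$)
$\frac{-68 - 209}{v{\left(g \right)} + 209} = \frac{-68 - 209}{\left(-4 + 3 i\right) + 209} = - \frac{277}{205 + 3 i} = - 277 \frac{205 - 3 i}{42034} = - \frac{277 \left(205 - 3 i\right)}{42034}$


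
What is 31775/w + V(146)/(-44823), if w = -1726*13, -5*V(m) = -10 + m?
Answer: -7118202557/5028692370 ≈ -1.4155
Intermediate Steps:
V(m) = 2 - m/5 (V(m) = -(-10 + m)/5 = 2 - m/5)
w = -22438
31775/w + V(146)/(-44823) = 31775/(-22438) + (2 - ⅕*146)/(-44823) = 31775*(-1/22438) + (2 - 146/5)*(-1/44823) = -31775/22438 - 136/5*(-1/44823) = -31775/22438 + 136/224115 = -7118202557/5028692370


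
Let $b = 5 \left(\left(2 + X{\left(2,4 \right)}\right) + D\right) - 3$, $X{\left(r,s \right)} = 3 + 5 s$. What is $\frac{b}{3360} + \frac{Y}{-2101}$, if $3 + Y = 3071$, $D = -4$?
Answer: $- \frac{1682363}{1176560} \approx -1.4299$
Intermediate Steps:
$Y = 3068$ ($Y = -3 + 3071 = 3068$)
$b = 102$ ($b = 5 \left(\left(2 + \left(3 + 5 \cdot 4\right)\right) - 4\right) - 3 = 5 \left(\left(2 + \left(3 + 20\right)\right) - 4\right) - 3 = 5 \left(\left(2 + 23\right) - 4\right) - 3 = 5 \left(25 - 4\right) - 3 = 5 \cdot 21 - 3 = 105 - 3 = 102$)
$\frac{b}{3360} + \frac{Y}{-2101} = \frac{102}{3360} + \frac{3068}{-2101} = 102 \cdot \frac{1}{3360} + 3068 \left(- \frac{1}{2101}\right) = \frac{17}{560} - \frac{3068}{2101} = - \frac{1682363}{1176560}$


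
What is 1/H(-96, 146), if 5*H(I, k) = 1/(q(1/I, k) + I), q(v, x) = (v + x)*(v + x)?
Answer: 977677445/9216 ≈ 1.0608e+5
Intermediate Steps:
q(v, x) = (v + x)²
H(I, k) = 1/(5*(I + (k + 1/I)²)) (H(I, k) = 1/(5*((1/I + k)² + I)) = 1/(5*((k + 1/I)² + I)) = 1/(5*(I + (k + 1/I)²)))
1/H(-96, 146) = 1/((⅕)*(-96)²/((-96)³ + (1 - 96*146)²)) = 1/((⅕)*9216/(-884736 + (1 - 14016)²)) = 1/((⅕)*9216/(-884736 + (-14015)²)) = 1/((⅕)*9216/(-884736 + 196420225)) = 1/((⅕)*9216/195535489) = 1/((⅕)*9216*(1/195535489)) = 1/(9216/977677445) = 977677445/9216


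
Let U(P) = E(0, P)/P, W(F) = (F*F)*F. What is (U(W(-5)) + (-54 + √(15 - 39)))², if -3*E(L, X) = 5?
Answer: 16259401/5625 - 16196*I*√6/75 ≈ 2890.6 - 528.96*I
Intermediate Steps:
E(L, X) = -5/3 (E(L, X) = -⅓*5 = -5/3)
W(F) = F³ (W(F) = F²*F = F³)
U(P) = -5/(3*P)
(U(W(-5)) + (-54 + √(15 - 39)))² = (-5/(3*((-5)³)) + (-54 + √(15 - 39)))² = (-5/3/(-125) + (-54 + √(-24)))² = (-5/3*(-1/125) + (-54 + 2*I*√6))² = (1/75 + (-54 + 2*I*√6))² = (-4049/75 + 2*I*√6)²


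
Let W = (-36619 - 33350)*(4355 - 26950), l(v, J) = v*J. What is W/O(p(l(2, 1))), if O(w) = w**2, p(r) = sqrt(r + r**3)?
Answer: 316189911/2 ≈ 1.5809e+8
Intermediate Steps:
l(v, J) = J*v
W = 1580949555 (W = -69969*(-22595) = 1580949555)
W/O(p(l(2, 1))) = 1580949555/((sqrt(1*2 + (1*2)**3))**2) = 1580949555/((sqrt(2 + 2**3))**2) = 1580949555/((sqrt(2 + 8))**2) = 1580949555/((sqrt(10))**2) = 1580949555/10 = 1580949555*(1/10) = 316189911/2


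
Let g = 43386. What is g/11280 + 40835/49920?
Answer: 10943533/2346240 ≈ 4.6643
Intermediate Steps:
g/11280 + 40835/49920 = 43386/11280 + 40835/49920 = 43386*(1/11280) + 40835*(1/49920) = 7231/1880 + 8167/9984 = 10943533/2346240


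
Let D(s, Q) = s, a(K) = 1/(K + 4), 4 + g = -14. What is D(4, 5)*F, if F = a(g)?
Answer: -2/7 ≈ -0.28571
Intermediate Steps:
g = -18 (g = -4 - 14 = -18)
a(K) = 1/(4 + K)
F = -1/14 (F = 1/(4 - 18) = 1/(-14) = -1/14 ≈ -0.071429)
D(4, 5)*F = 4*(-1/14) = -2/7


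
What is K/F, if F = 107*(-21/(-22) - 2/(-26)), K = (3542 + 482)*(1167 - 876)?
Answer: 334901424/31565 ≈ 10610.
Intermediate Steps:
K = 1170984 (K = 4024*291 = 1170984)
F = 31565/286 (F = 107*(-21*(-1/22) - 2*(-1/26)) = 107*(21/22 + 1/13) = 107*(295/286) = 31565/286 ≈ 110.37)
K/F = 1170984/(31565/286) = 1170984*(286/31565) = 334901424/31565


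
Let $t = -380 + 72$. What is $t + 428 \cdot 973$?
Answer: $416136$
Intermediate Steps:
$t = -308$
$t + 428 \cdot 973 = -308 + 428 \cdot 973 = -308 + 416444 = 416136$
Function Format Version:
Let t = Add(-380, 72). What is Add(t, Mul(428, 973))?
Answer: 416136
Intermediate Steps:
t = -308
Add(t, Mul(428, 973)) = Add(-308, Mul(428, 973)) = Add(-308, 416444) = 416136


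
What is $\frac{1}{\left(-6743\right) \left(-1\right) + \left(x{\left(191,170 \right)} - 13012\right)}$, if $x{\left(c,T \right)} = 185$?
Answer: $- \frac{1}{6084} \approx -0.00016437$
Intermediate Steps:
$\frac{1}{\left(-6743\right) \left(-1\right) + \left(x{\left(191,170 \right)} - 13012\right)} = \frac{1}{\left(-6743\right) \left(-1\right) + \left(185 - 13012\right)} = \frac{1}{6743 + \left(185 - 13012\right)} = \frac{1}{6743 - 12827} = \frac{1}{-6084} = - \frac{1}{6084}$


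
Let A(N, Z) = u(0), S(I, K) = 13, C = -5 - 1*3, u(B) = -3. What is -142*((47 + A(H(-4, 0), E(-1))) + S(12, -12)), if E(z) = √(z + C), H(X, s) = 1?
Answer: -8094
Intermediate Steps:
C = -8 (C = -5 - 3 = -8)
E(z) = √(-8 + z) (E(z) = √(z - 8) = √(-8 + z))
A(N, Z) = -3
-142*((47 + A(H(-4, 0), E(-1))) + S(12, -12)) = -142*((47 - 3) + 13) = -142*(44 + 13) = -142*57 = -8094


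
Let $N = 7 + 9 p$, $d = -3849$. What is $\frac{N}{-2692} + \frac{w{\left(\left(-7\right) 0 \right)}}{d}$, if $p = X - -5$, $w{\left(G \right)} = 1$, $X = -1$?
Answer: $- \frac{168199}{10361508} \approx -0.016233$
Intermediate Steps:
$p = 4$ ($p = -1 - -5 = -1 + 5 = 4$)
$N = 43$ ($N = 7 + 9 \cdot 4 = 7 + 36 = 43$)
$\frac{N}{-2692} + \frac{w{\left(\left(-7\right) 0 \right)}}{d} = \frac{43}{-2692} + 1 \frac{1}{-3849} = 43 \left(- \frac{1}{2692}\right) + 1 \left(- \frac{1}{3849}\right) = - \frac{43}{2692} - \frac{1}{3849} = - \frac{168199}{10361508}$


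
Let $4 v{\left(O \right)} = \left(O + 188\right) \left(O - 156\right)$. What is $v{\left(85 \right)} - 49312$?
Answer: $- \frac{216631}{4} \approx -54158.0$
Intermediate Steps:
$v{\left(O \right)} = \frac{\left(-156 + O\right) \left(188 + O\right)}{4}$ ($v{\left(O \right)} = \frac{\left(O + 188\right) \left(O - 156\right)}{4} = \frac{\left(188 + O\right) \left(-156 + O\right)}{4} = \frac{\left(-156 + O\right) \left(188 + O\right)}{4}$)
$v{\left(85 \right)} - 49312 = \left(-7332 + 8 \cdot 85 + \frac{85^{2}}{4}\right) - 49312 = \left(-7332 + 680 + \frac{1}{4} \cdot 7225\right) - 49312 = \left(-7332 + 680 + \frac{7225}{4}\right) - 49312 = - \frac{19383}{4} - 49312 = - \frac{216631}{4}$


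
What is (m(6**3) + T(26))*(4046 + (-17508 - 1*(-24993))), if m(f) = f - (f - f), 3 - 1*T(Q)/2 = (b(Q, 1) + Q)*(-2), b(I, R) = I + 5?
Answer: 5188950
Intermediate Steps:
b(I, R) = 5 + I
T(Q) = 26 + 8*Q (T(Q) = 6 - 2*((5 + Q) + Q)*(-2) = 6 - 2*(5 + 2*Q)*(-2) = 6 - 2*(-10 - 4*Q) = 6 + (20 + 8*Q) = 26 + 8*Q)
m(f) = f (m(f) = f - 1*0 = f + 0 = f)
(m(6**3) + T(26))*(4046 + (-17508 - 1*(-24993))) = (6**3 + (26 + 8*26))*(4046 + (-17508 - 1*(-24993))) = (216 + (26 + 208))*(4046 + (-17508 + 24993)) = (216 + 234)*(4046 + 7485) = 450*11531 = 5188950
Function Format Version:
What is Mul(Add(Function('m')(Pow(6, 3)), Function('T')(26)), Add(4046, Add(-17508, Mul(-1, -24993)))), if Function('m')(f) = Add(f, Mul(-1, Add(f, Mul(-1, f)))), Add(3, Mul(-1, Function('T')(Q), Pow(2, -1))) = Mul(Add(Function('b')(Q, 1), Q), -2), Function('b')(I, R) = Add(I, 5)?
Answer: 5188950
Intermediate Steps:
Function('b')(I, R) = Add(5, I)
Function('T')(Q) = Add(26, Mul(8, Q)) (Function('T')(Q) = Add(6, Mul(-2, Mul(Add(Add(5, Q), Q), -2))) = Add(6, Mul(-2, Mul(Add(5, Mul(2, Q)), -2))) = Add(6, Mul(-2, Add(-10, Mul(-4, Q)))) = Add(6, Add(20, Mul(8, Q))) = Add(26, Mul(8, Q)))
Function('m')(f) = f (Function('m')(f) = Add(f, Mul(-1, 0)) = Add(f, 0) = f)
Mul(Add(Function('m')(Pow(6, 3)), Function('T')(26)), Add(4046, Add(-17508, Mul(-1, -24993)))) = Mul(Add(Pow(6, 3), Add(26, Mul(8, 26))), Add(4046, Add(-17508, Mul(-1, -24993)))) = Mul(Add(216, Add(26, 208)), Add(4046, Add(-17508, 24993))) = Mul(Add(216, 234), Add(4046, 7485)) = Mul(450, 11531) = 5188950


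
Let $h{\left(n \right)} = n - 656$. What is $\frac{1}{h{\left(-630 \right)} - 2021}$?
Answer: $- \frac{1}{3307} \approx -0.00030239$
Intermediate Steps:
$h{\left(n \right)} = -656 + n$
$\frac{1}{h{\left(-630 \right)} - 2021} = \frac{1}{\left(-656 - 630\right) - 2021} = \frac{1}{-1286 - 2021} = \frac{1}{-3307} = - \frac{1}{3307}$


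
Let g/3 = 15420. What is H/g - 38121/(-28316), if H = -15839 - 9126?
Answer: 26414213/32747454 ≈ 0.80660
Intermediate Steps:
g = 46260 (g = 3*15420 = 46260)
H = -24965
H/g - 38121/(-28316) = -24965/46260 - 38121/(-28316) = -24965*1/46260 - 38121*(-1/28316) = -4993/9252 + 38121/28316 = 26414213/32747454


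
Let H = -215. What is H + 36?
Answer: -179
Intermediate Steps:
H + 36 = -215 + 36 = -179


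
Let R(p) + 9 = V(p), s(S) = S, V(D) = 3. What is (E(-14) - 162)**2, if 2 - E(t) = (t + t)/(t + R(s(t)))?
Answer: 651249/25 ≈ 26050.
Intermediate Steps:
R(p) = -6 (R(p) = -9 + 3 = -6)
E(t) = 2 - 2*t/(-6 + t) (E(t) = 2 - (t + t)/(t - 6) = 2 - 2*t/(-6 + t))
(E(-14) - 162)**2 = (-12/(-6 - 14) - 162)**2 = (-12/(-20) - 162)**2 = (-12*(-1/20) - 162)**2 = (3/5 - 162)**2 = (-807/5)**2 = 651249/25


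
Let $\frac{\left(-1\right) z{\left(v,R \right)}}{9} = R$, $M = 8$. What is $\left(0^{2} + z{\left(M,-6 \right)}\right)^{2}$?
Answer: $2916$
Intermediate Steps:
$z{\left(v,R \right)} = - 9 R$
$\left(0^{2} + z{\left(M,-6 \right)}\right)^{2} = \left(0^{2} - -54\right)^{2} = \left(0 + 54\right)^{2} = 54^{2} = 2916$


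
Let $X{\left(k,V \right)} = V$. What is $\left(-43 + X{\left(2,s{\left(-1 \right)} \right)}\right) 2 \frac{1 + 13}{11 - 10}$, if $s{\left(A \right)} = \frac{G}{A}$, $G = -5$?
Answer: $-1064$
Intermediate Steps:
$s{\left(A \right)} = - \frac{5}{A}$
$\left(-43 + X{\left(2,s{\left(-1 \right)} \right)}\right) 2 \frac{1 + 13}{11 - 10} = \left(-43 - \frac{5}{-1}\right) 2 \frac{1 + 13}{11 - 10} = \left(-43 - -5\right) 2 \cdot \frac{14}{1} = \left(-43 + 5\right) 2 \cdot 14 \cdot 1 = - 38 \cdot 2 \cdot 14 = \left(-38\right) 28 = -1064$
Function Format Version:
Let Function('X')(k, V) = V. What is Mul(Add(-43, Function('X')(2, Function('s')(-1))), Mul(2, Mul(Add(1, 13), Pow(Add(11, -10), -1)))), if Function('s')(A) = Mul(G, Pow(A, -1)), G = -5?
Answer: -1064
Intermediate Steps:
Function('s')(A) = Mul(-5, Pow(A, -1))
Mul(Add(-43, Function('X')(2, Function('s')(-1))), Mul(2, Mul(Add(1, 13), Pow(Add(11, -10), -1)))) = Mul(Add(-43, Mul(-5, Pow(-1, -1))), Mul(2, Mul(Add(1, 13), Pow(Add(11, -10), -1)))) = Mul(Add(-43, Mul(-5, -1)), Mul(2, Mul(14, Pow(1, -1)))) = Mul(Add(-43, 5), Mul(2, Mul(14, 1))) = Mul(-38, Mul(2, 14)) = Mul(-38, 28) = -1064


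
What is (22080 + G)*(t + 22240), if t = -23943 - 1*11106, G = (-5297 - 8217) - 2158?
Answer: -82080072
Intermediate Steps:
G = -15672 (G = -13514 - 2158 = -15672)
t = -35049 (t = -23943 - 11106 = -35049)
(22080 + G)*(t + 22240) = (22080 - 15672)*(-35049 + 22240) = 6408*(-12809) = -82080072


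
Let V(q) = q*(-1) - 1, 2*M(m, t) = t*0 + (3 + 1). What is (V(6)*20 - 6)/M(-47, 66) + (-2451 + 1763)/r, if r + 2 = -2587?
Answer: -188309/2589 ≈ -72.734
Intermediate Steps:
r = -2589 (r = -2 - 2587 = -2589)
M(m, t) = 2 (M(m, t) = (t*0 + (3 + 1))/2 = (0 + 4)/2 = (½)*4 = 2)
V(q) = -1 - q (V(q) = -q - 1 = -1 - q)
(V(6)*20 - 6)/M(-47, 66) + (-2451 + 1763)/r = ((-1 - 1*6)*20 - 6)/2 + (-2451 + 1763)/(-2589) = ((-1 - 6)*20 - 6)*(½) - 688*(-1/2589) = (-7*20 - 6)*(½) + 688/2589 = (-140 - 6)*(½) + 688/2589 = -146*½ + 688/2589 = -73 + 688/2589 = -188309/2589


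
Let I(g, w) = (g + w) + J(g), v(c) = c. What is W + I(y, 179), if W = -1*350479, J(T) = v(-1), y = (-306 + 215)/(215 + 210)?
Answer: -148878016/425 ≈ -3.5030e+5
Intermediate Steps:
y = -91/425 ≈ -0.21412
J(T) = -1
I(g, w) = -1 + g + w (I(g, w) = (g + w) - 1 = -1 + g + w)
W = -350479
W + I(y, 179) = -350479 + (-1 - 91/425 + 179) = -350479 + 75559/425 = -148878016/425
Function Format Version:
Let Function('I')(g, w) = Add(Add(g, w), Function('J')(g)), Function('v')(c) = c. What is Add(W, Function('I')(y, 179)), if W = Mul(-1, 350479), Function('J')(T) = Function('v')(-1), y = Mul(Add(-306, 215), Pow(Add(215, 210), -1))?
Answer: Rational(-148878016, 425) ≈ -3.5030e+5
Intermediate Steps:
y = Rational(-91, 425) (y = Mul(-91, Pow(425, -1)) = Mul(-91, Rational(1, 425)) = Rational(-91, 425) ≈ -0.21412)
Function('J')(T) = -1
Function('I')(g, w) = Add(-1, g, w) (Function('I')(g, w) = Add(Add(g, w), -1) = Add(-1, g, w))
W = -350479
Add(W, Function('I')(y, 179)) = Add(-350479, Add(-1, Rational(-91, 425), 179)) = Add(-350479, Rational(75559, 425)) = Rational(-148878016, 425)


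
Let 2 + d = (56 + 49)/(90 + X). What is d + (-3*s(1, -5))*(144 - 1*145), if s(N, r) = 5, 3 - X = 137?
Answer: 467/44 ≈ 10.614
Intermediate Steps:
X = -134 (X = 3 - 1*137 = 3 - 137 = -134)
d = -193/44 (d = -2 + (56 + 49)/(90 - 134) = -2 + 105/(-44) = -2 + 105*(-1/44) = -2 - 105/44 = -193/44 ≈ -4.3864)
d + (-3*s(1, -5))*(144 - 1*145) = -193/44 + (-3*5)*(144 - 1*145) = -193/44 - 15*(144 - 145) = -193/44 - 15*(-1) = -193/44 + 15 = 467/44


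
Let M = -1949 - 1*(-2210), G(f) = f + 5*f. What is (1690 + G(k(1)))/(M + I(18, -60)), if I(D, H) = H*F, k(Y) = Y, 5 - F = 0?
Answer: -1696/39 ≈ -43.487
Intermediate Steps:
F = 5 (F = 5 - 1*0 = 5 + 0 = 5)
I(D, H) = 5*H (I(D, H) = H*5 = 5*H)
G(f) = 6*f
M = 261 (M = -1949 + 2210 = 261)
(1690 + G(k(1)))/(M + I(18, -60)) = (1690 + 6*1)/(261 + 5*(-60)) = (1690 + 6)/(261 - 300) = 1696/(-39) = 1696*(-1/39) = -1696/39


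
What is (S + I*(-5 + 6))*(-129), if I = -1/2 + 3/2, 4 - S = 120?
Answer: 14835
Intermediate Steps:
S = -116 (S = 4 - 1*120 = 4 - 120 = -116)
I = 1 (I = -1*½ + 3*(½) = -½ + 3/2 = 1)
(S + I*(-5 + 6))*(-129) = (-116 + 1*(-5 + 6))*(-129) = (-116 + 1*1)*(-129) = (-116 + 1)*(-129) = -115*(-129) = 14835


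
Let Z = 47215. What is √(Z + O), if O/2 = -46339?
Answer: I*√45463 ≈ 213.22*I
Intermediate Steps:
O = -92678 (O = 2*(-46339) = -92678)
√(Z + O) = √(47215 - 92678) = √(-45463) = I*√45463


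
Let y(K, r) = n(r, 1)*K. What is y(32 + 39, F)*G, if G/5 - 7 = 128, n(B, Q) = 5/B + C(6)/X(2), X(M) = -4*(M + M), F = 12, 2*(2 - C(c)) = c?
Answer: 367425/16 ≈ 22964.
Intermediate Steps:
C(c) = 2 - c/2
X(M) = -8*M
n(B, Q) = 1/16 + 5/B (n(B, Q) = 5/B + (2 - 1/2*6)/((-8*2)) = 5/B + (2 - 3)/(-16) = 5/B - 1*(-1/16) = 5/B + 1/16 = 1/16 + 5/B)
y(K, r) = K*(80 + r)/(16*r) (y(K, r) = ((80 + r)/(16*r))*K = K*(80 + r)/(16*r))
G = 675 (G = 35 + 5*128 = 35 + 640 = 675)
y(32 + 39, F)*G = ((1/16)*(32 + 39)*(80 + 12)/12)*675 = ((1/16)*71*(1/12)*92)*675 = (1633/48)*675 = 367425/16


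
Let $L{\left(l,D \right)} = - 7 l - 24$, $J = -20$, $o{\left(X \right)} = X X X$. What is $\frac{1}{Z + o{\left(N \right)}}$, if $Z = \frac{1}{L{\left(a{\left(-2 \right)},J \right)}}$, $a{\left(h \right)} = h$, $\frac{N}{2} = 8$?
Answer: $\frac{10}{40959} \approx 0.00024415$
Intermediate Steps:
$N = 16$ ($N = 2 \cdot 8 = 16$)
$o{\left(X \right)} = X^{3}$ ($o{\left(X \right)} = X^{2} X = X^{3}$)
$L{\left(l,D \right)} = -24 - 7 l$
$Z = - \frac{1}{10}$ ($Z = \frac{1}{-24 - -14} = \frac{1}{-24 + 14} = \frac{1}{-10} = - \frac{1}{10} \approx -0.1$)
$\frac{1}{Z + o{\left(N \right)}} = \frac{1}{- \frac{1}{10} + 16^{3}} = \frac{1}{- \frac{1}{10} + 4096} = \frac{1}{\frac{40959}{10}} = \frac{10}{40959}$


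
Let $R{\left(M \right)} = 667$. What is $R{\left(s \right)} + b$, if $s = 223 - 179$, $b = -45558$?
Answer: $-44891$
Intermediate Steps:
$s = 44$ ($s = 223 - 179 = 44$)
$R{\left(s \right)} + b = 667 - 45558 = -44891$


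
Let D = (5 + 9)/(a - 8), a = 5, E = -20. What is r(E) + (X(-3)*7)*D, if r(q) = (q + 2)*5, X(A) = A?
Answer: 8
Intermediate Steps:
D = -14/3 (D = (5 + 9)/(5 - 8) = 14/(-3) = 14*(-⅓) = -14/3 ≈ -4.6667)
r(q) = 10 + 5*q (r(q) = (2 + q)*5 = 10 + 5*q)
r(E) + (X(-3)*7)*D = (10 + 5*(-20)) - 3*7*(-14/3) = (10 - 100) - 21*(-14/3) = -90 + 98 = 8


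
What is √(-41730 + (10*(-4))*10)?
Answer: I*√42130 ≈ 205.26*I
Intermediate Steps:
√(-41730 + (10*(-4))*10) = √(-41730 - 40*10) = √(-41730 - 400) = √(-42130) = I*√42130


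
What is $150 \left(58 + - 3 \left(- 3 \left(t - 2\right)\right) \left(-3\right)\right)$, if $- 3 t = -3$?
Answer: $12750$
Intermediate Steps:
$t = 1$ ($t = \left(- \frac{1}{3}\right) \left(-3\right) = 1$)
$150 \left(58 + - 3 \left(- 3 \left(t - 2\right)\right) \left(-3\right)\right) = 150 \left(58 + - 3 \left(- 3 \left(1 - 2\right)\right) \left(-3\right)\right) = 150 \left(58 + - 3 \left(\left(-3\right) \left(-1\right)\right) \left(-3\right)\right) = 150 \left(58 + \left(-3\right) 3 \left(-3\right)\right) = 150 \left(58 - -27\right) = 150 \left(58 + 27\right) = 150 \cdot 85 = 12750$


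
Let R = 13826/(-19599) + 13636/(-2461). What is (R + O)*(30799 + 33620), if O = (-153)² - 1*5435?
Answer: 18609385685282828/16077713 ≈ 1.1575e+9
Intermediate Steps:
O = 17974 (O = 23409 - 5435 = 17974)
R = -301277750/48233139 (R = 13826*(-1/19599) + 13636*(-1/2461) = -13826/19599 - 13636/2461 = -301277750/48233139 ≈ -6.2463)
(R + O)*(30799 + 33620) = (-301277750/48233139 + 17974)*(30799 + 33620) = (866641162636/48233139)*64419 = 18609385685282828/16077713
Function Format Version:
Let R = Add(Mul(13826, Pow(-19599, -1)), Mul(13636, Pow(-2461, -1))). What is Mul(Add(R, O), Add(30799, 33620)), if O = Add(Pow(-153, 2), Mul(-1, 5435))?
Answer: Rational(18609385685282828, 16077713) ≈ 1.1575e+9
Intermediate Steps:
O = 17974 (O = Add(23409, -5435) = 17974)
R = Rational(-301277750, 48233139) (R = Add(Mul(13826, Rational(-1, 19599)), Mul(13636, Rational(-1, 2461))) = Add(Rational(-13826, 19599), Rational(-13636, 2461)) = Rational(-301277750, 48233139) ≈ -6.2463)
Mul(Add(R, O), Add(30799, 33620)) = Mul(Add(Rational(-301277750, 48233139), 17974), Add(30799, 33620)) = Mul(Rational(866641162636, 48233139), 64419) = Rational(18609385685282828, 16077713)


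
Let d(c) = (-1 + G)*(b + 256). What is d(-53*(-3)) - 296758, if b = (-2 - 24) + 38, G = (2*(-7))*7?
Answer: -323290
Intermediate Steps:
G = -98 (G = -14*7 = -98)
b = 12 (b = -26 + 38 = 12)
d(c) = -26532 (d(c) = (-1 - 98)*(12 + 256) = -99*268 = -26532)
d(-53*(-3)) - 296758 = -26532 - 296758 = -323290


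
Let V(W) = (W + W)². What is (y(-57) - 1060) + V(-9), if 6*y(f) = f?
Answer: -1491/2 ≈ -745.50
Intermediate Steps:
V(W) = 4*W² (V(W) = (2*W)² = 4*W²)
y(f) = f/6
(y(-57) - 1060) + V(-9) = ((⅙)*(-57) - 1060) + 4*(-9)² = (-19/2 - 1060) + 4*81 = -2139/2 + 324 = -1491/2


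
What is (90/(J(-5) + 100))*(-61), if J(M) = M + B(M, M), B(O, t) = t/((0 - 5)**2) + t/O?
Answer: -27450/479 ≈ -57.307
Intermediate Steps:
B(O, t) = t/25 + t/O (B(O, t) = t/((-5)**2) + t/O = t/25 + t/O)
J(M) = 1 + 26*M/25 (J(M) = M + (M/25 + M/M) = M + (M/25 + 1) = M + (1 + M/25) = 1 + 26*M/25)
(90/(J(-5) + 100))*(-61) = (90/((1 + (26/25)*(-5)) + 100))*(-61) = (90/((1 - 26/5) + 100))*(-61) = (90/(-21/5 + 100))*(-61) = (90/(479/5))*(-61) = ((5/479)*90)*(-61) = (450/479)*(-61) = -27450/479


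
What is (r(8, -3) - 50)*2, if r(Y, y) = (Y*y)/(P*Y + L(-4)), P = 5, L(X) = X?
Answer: -304/3 ≈ -101.33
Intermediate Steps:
r(Y, y) = Y*y/(-4 + 5*Y) (r(Y, y) = (Y*y)/(5*Y - 4) = (Y*y)/(-4 + 5*Y) = Y*y/(-4 + 5*Y))
(r(8, -3) - 50)*2 = (8*(-3)/(-4 + 5*8) - 50)*2 = (8*(-3)/(-4 + 40) - 50)*2 = (8*(-3)/36 - 50)*2 = (8*(-3)*(1/36) - 50)*2 = (-⅔ - 50)*2 = -152/3*2 = -304/3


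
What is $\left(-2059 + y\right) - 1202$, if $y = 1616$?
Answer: $-1645$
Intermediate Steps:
$\left(-2059 + y\right) - 1202 = \left(-2059 + 1616\right) - 1202 = -443 - 1202 = -1645$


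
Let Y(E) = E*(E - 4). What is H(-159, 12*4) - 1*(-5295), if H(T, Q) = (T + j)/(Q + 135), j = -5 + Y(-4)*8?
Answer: 969077/183 ≈ 5295.5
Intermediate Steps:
Y(E) = E*(-4 + E)
j = 251 (j = -5 - 4*(-4 - 4)*8 = -5 - 4*(-8)*8 = -5 + 32*8 = -5 + 256 = 251)
H(T, Q) = (251 + T)/(135 + Q) (H(T, Q) = (T + 251)/(Q + 135) = (251 + T)/(135 + Q))
H(-159, 12*4) - 1*(-5295) = (251 - 159)/(135 + 12*4) - 1*(-5295) = 92/(135 + 48) + 5295 = 92/183 + 5295 = 969077/183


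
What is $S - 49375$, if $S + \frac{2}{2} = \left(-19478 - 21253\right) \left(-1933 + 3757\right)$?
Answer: $-74342720$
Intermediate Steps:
$S = -74293345$ ($S = -1 + \left(-19478 - 21253\right) \left(-1933 + 3757\right) = -1 - 74293344 = -74293345$)
$S - 49375 = -74293345 - 49375 = -74342720$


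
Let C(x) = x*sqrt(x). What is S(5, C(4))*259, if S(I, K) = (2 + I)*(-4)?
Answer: -7252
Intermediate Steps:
C(x) = x**(3/2)
S(I, K) = -8 - 4*I
S(5, C(4))*259 = (-8 - 4*5)*259 = (-8 - 20)*259 = -28*259 = -7252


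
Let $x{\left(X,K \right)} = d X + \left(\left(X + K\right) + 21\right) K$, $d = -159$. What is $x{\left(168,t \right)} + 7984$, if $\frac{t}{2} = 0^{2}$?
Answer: $-18728$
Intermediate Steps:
$t = 0$ ($t = 2 \cdot 0^{2} = 2 \cdot 0 = 0$)
$x{\left(X,K \right)} = - 159 X + K \left(21 + K + X\right)$ ($x{\left(X,K \right)} = - 159 X + \left(\left(X + K\right) + 21\right) K = - 159 X + \left(\left(K + X\right) + 21\right) K = - 159 X + \left(21 + K + X\right) K = - 159 X + K \left(21 + K + X\right)$)
$x{\left(168,t \right)} + 7984 = \left(0^{2} - 26712 + 21 \cdot 0 + 0 \cdot 168\right) + 7984 = \left(0 - 26712 + 0 + 0\right) + 7984 = -26712 + 7984 = -18728$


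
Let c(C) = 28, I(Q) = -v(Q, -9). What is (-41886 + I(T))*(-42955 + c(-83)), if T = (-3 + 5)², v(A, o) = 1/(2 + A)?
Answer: 3596094953/2 ≈ 1.7980e+9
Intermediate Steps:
T = 4 (T = 2² = 4)
I(Q) = -1/(2 + Q)
(-41886 + I(T))*(-42955 + c(-83)) = (-41886 - 1/(2 + 4))*(-42955 + 28) = (-41886 - 1/6)*(-42927) = (-41886 - 1*⅙)*(-42927) = (-41886 - ⅙)*(-42927) = -251317/6*(-42927) = 3596094953/2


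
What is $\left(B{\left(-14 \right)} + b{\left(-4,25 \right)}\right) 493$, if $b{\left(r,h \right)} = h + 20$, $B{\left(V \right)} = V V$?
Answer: $118813$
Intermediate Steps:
$B{\left(V \right)} = V^{2}$
$b{\left(r,h \right)} = 20 + h$
$\left(B{\left(-14 \right)} + b{\left(-4,25 \right)}\right) 493 = \left(\left(-14\right)^{2} + \left(20 + 25\right)\right) 493 = \left(196 + 45\right) 493 = 241 \cdot 493 = 118813$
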